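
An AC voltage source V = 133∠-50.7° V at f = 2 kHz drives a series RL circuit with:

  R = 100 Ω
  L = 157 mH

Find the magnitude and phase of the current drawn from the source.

Step 1 — Angular frequency: ω = 2π·f = 2π·2000 = 1.257e+04 rad/s.
Step 2 — Component impedances:
  R: Z = R = 100 Ω
  L: Z = jωL = j·1.257e+04·0.157 = 0 + j1973 Ω
Step 3 — Series combination: Z_total = R + L = 100 + j1973 Ω = 1975∠87.1° Ω.
Step 4 — Source phasor: V = 133∠-50.7° V = 84.24 - j102.9 V.
Step 5 — Ohm's law: I = V / Z_total = (84.24 - j102.9) / (100 + j1973) = -0.04987 - j0.04523 A.
Step 6 — Convert to polar: |I| = 0.06733 A, ∠I = -137.8°.

I = 0.06733∠-137.8° A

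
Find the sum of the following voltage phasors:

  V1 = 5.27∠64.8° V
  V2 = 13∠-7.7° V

Step 1 — Convert each phasor to rectangular form:
  V1 = 5.27·(cos(64.8°) + j·sin(64.8°)) = 2.244 + j4.768 V
  V2 = 13·(cos(-7.7°) + j·sin(-7.7°)) = 12.88 - j1.742 V
Step 2 — Sum components: V_total = 15.13 + j3.027 V.
Step 3 — Convert to polar: |V_total| = 15.43 V, ∠V_total = 11.3°.

V_total = 15.43∠11.3° V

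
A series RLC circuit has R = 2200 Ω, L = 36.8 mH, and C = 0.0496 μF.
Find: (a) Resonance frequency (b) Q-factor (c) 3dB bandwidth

Step 1 — Resonance condition Im(Z)=0 gives ω₀ = 1/√(LC).
Step 2 — ω₀ = 1/√(0.0368·4.96e-08) = 2.341e+04 rad/s.
Step 3 — f₀ = ω₀/(2π) = 3725 Hz.
Step 4 — Series Q: Q = ω₀L/R = 2.341e+04·0.0368/2200 = 0.3915.
Step 5 — 3dB bandwidth: Δω = ω₀/Q = 5.978e+04 rad/s; BW = Δω/(2π) = 9515 Hz.

(a) f₀ = 3725 Hz  (b) Q = 0.3915  (c) BW = 9515 Hz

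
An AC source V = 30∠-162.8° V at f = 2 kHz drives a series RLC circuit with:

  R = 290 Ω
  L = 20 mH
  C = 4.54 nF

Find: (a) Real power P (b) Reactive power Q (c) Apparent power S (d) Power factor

Step 1 — Angular frequency: ω = 2π·f = 2π·2000 = 1.257e+04 rad/s.
Step 2 — Component impedances:
  R: Z = R = 290 Ω
  L: Z = jωL = j·1.257e+04·0.02 = 0 + j251.3 Ω
  C: Z = 1/(jωC) = -j/(ω·C) = 0 - j1.753e+04 Ω
Step 3 — Series combination: Z_total = R + L + C = 290 - j1.728e+04 Ω = 1.728e+04∠-89.0° Ω.
Step 4 — Source phasor: V = 30∠-162.8° V = -28.66 - j8.871 V.
Step 5 — Current: I = V / Z = 0.0004855 - j0.001667 A = 0.001736∠-73.8° A.
Step 6 — Complex power: S = V·I* = 0.0008742 - j0.05208 VA.
Step 7 — Real power: P = Re(S) = 0.0008742 W.
Step 8 — Reactive power: Q = Im(S) = -0.05208 VAR.
Step 9 — Apparent power: |S| = 0.05209 VA.
Step 10 — Power factor: PF = P/|S| = 0.01678 (leading).

(a) P = 0.0008742 W  (b) Q = -0.05208 VAR  (c) S = 0.05209 VA  (d) PF = 0.01678 (leading)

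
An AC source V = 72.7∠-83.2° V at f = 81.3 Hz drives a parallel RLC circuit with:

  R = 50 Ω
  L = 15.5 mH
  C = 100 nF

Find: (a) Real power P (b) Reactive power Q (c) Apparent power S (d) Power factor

Step 1 — Angular frequency: ω = 2π·f = 2π·81.3 = 510.8 rad/s.
Step 2 — Component impedances:
  R: Z = R = 50 Ω
  L: Z = jωL = j·510.8·0.0155 = 0 + j7.918 Ω
  C: Z = 1/(jωC) = -j/(ω·C) = 0 - j1.958e+04 Ω
Step 3 — Parallel combination: 1/Z_total = 1/R + 1/L + 1/C; Z_total = 1.224 + j7.727 Ω = 7.823∠81.0° Ω.
Step 4 — Source phasor: V = 72.7∠-83.2° V = 8.608 - j72.19 V.
Step 5 — Current: I = V / Z = -8.941 - j2.531 A = 9.293∠-164.2° A.
Step 6 — Complex power: S = V·I* = 105.7 + j667.3 VA.
Step 7 — Real power: P = Re(S) = 105.7 W.
Step 8 — Reactive power: Q = Im(S) = 667.3 VAR.
Step 9 — Apparent power: |S| = 675.6 VA.
Step 10 — Power factor: PF = P/|S| = 0.1565 (lagging).

(a) P = 105.7 W  (b) Q = 667.3 VAR  (c) S = 675.6 VA  (d) PF = 0.1565 (lagging)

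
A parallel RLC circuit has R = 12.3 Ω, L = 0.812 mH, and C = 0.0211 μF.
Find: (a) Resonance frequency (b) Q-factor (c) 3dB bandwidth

Step 1 — Resonance: ω₀ = 1/√(LC) = 1/√(0.000812·2.11e-08) = 2.416e+05 rad/s.
Step 2 — f₀ = ω₀/(2π) = 3.845e+04 Hz.
Step 3 — Parallel Q: Q = R/(ω₀L) = 12.3/(2.416e+05·0.000812) = 0.0627.
Step 4 — Bandwidth: Δω = ω₀/Q = 3.853e+06 rad/s; BW = Δω/(2π) = 6.132e+05 Hz.

(a) f₀ = 3.845e+04 Hz  (b) Q = 0.0627  (c) BW = 6.132e+05 Hz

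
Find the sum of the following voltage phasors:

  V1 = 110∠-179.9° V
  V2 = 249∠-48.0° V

Step 1 — Convert each phasor to rectangular form:
  V1 = 110·(cos(-179.9°) + j·sin(-179.9°)) = -110 - j0.192 V
  V2 = 249·(cos(-48.0°) + j·sin(-48.0°)) = 166.6 - j185 V
Step 2 — Sum components: V_total = 56.61 - j185.2 V.
Step 3 — Convert to polar: |V_total| = 193.7 V, ∠V_total = -73.0°.

V_total = 193.7∠-73.0° V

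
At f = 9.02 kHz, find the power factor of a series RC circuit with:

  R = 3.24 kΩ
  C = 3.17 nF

Step 1 — Angular frequency: ω = 2π·f = 2π·9020 = 5.667e+04 rad/s.
Step 2 — Component impedances:
  R: Z = R = 3240 Ω
  C: Z = 1/(jωC) = -j/(ω·C) = 0 - j5566 Ω
Step 3 — Series combination: Z_total = R + C = 3240 - j5566 Ω = 6440∠-59.8° Ω.
Step 4 — Power factor: PF = cos(φ) = Re(Z)/|Z| = 3240/6440 = 0.5031.
Step 5 — Type: Im(Z) = -5566 ⇒ leading (phase φ = -59.8°).

PF = 0.5031 (leading, φ = -59.8°)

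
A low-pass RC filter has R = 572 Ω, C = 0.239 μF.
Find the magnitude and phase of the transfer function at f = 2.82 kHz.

Step 1 — Angular frequency: ω = 2π·2820 = 1.772e+04 rad/s.
Step 2 — Transfer function: H(jω) = 1/(1 + jωRC).
Step 3 — Denominator: 1 + jωRC = 1 + j·1.772e+04·572·2.39e-07 = 1 + j2.422.
Step 4 — H = 0.1456 - j0.3527.
Step 5 — Magnitude: |H| = 0.3816 (-8.4 dB); phase: φ = -67.6°.

|H| = 0.3816 (-8.4 dB), φ = -67.6°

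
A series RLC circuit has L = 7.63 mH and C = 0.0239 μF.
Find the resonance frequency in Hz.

Step 1 — Resonance condition Im(Z)=0 gives ω₀ = 1/√(LC).
Step 2 — ω₀ = 1/√(0.00763·2.39e-08) = 7.405e+04 rad/s.
Step 3 — f₀ = ω₀/(2π) = 1.179e+04 Hz.

f₀ = 1.179e+04 Hz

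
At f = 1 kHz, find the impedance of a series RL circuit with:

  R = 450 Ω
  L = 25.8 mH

Step 1 — Angular frequency: ω = 2π·f = 2π·1000 = 6283 rad/s.
Step 2 — Component impedances:
  R: Z = R = 450 Ω
  L: Z = jωL = j·6283·0.0258 = 0 + j162.1 Ω
Step 3 — Series combination: Z_total = R + L = 450 + j162.1 Ω = 478.3∠19.8° Ω.

Z = 450 + j162.1 Ω = 478.3∠19.8° Ω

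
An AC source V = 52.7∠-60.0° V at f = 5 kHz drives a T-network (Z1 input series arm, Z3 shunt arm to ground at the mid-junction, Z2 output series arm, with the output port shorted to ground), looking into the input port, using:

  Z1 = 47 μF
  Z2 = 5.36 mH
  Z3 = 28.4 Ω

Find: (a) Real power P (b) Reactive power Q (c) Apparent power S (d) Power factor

Step 1 — Angular frequency: ω = 2π·f = 2π·5000 = 3.142e+04 rad/s.
Step 2 — Component impedances:
  Z1: Z = 1/(jωC) = -j/(ω·C) = 0 - j0.6773 Ω
  Z2: Z = jωL = j·3.142e+04·0.00536 = 0 + j168.4 Ω
  Z3: Z = R = 28.4 Ω
Step 3 — With the output port shorted to ground, the output series arm Z2 runs from the junction to ground; the shunt arm Z3 also runs from the junction to ground. They appear in parallel: Z3 || Z2 = 27.61 + j4.657 Ω.
Step 4 — Series with input arm Z1: Z_in = Z1 + (Z3 || Z2) = 27.61 + j3.98 Ω = 27.9∠8.2° Ω.
Step 5 — Source phasor: V = 52.7∠-60.0° V = 26.35 - j45.64 V.
Step 6 — Current: I = V / Z = 0.7014 - j1.754 A = 1.889∠-68.2° A.
Step 7 — Complex power: S = V·I* = 98.53 + j14.2 VA.
Step 8 — Real power: P = Re(S) = 98.53 W.
Step 9 — Reactive power: Q = Im(S) = 14.2 VAR.
Step 10 — Apparent power: |S| = 99.54 VA.
Step 11 — Power factor: PF = P/|S| = 0.9898 (lagging).

(a) P = 98.53 W  (b) Q = 14.2 VAR  (c) S = 99.54 VA  (d) PF = 0.9898 (lagging)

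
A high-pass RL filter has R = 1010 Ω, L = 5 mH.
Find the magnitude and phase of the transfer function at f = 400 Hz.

Step 1 — Angular frequency: ω = 2π·400 = 2513 rad/s.
Step 2 — Transfer function: H(jω) = jωL/(R + jωL).
Step 3 — Numerator jωL = j·12.57; denominator R + jωL = 1010 + j12.57.
Step 4 — H = 0.0001548 + j0.01244.
Step 5 — Magnitude: |H| = 0.01244 (-38.1 dB); phase: φ = 89.3°.

|H| = 0.01244 (-38.1 dB), φ = 89.3°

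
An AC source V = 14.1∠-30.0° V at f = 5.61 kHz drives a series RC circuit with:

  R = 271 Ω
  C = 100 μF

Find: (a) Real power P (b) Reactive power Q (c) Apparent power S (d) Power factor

Step 1 — Angular frequency: ω = 2π·f = 2π·5610 = 3.525e+04 rad/s.
Step 2 — Component impedances:
  R: Z = R = 271 Ω
  C: Z = 1/(jωC) = -j/(ω·C) = 0 - j0.2837 Ω
Step 3 — Series combination: Z_total = R + C = 271 - j0.2837 Ω = 271∠-0.1° Ω.
Step 4 — Source phasor: V = 14.1∠-30.0° V = 12.21 - j7.05 V.
Step 5 — Current: I = V / Z = 0.04509 - j0.02597 A = 0.05203∠-29.9° A.
Step 6 — Complex power: S = V·I* = 0.7336 - j0.000768 VA.
Step 7 — Real power: P = Re(S) = 0.7336 W.
Step 8 — Reactive power: Q = Im(S) = -0.000768 VAR.
Step 9 — Apparent power: |S| = 0.7336 VA.
Step 10 — Power factor: PF = P/|S| = 1 (leading).

(a) P = 0.7336 W  (b) Q = -0.000768 VAR  (c) S = 0.7336 VA  (d) PF = 1 (leading)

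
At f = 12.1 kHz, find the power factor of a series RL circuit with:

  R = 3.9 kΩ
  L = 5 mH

Step 1 — Angular frequency: ω = 2π·f = 2π·1.21e+04 = 7.603e+04 rad/s.
Step 2 — Component impedances:
  R: Z = R = 3900 Ω
  L: Z = jωL = j·7.603e+04·0.005 = 0 + j380.1 Ω
Step 3 — Series combination: Z_total = R + L = 3900 + j380.1 Ω = 3918∠5.6° Ω.
Step 4 — Power factor: PF = cos(φ) = Re(Z)/|Z| = 3900/3918.5 = 0.9953.
Step 5 — Type: Im(Z) = 380.1 ⇒ lagging (phase φ = 5.6°).

PF = 0.9953 (lagging, φ = 5.6°)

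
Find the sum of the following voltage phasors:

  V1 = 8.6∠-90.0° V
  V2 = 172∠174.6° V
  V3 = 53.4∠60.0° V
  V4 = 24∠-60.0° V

Step 1 — Convert each phasor to rectangular form:
  V1 = 8.6·(cos(-90.0°) + j·sin(-90.0°)) = 0 - j8.6 V
  V2 = 172·(cos(174.6°) + j·sin(174.6°)) = -171.2 + j16.19 V
  V3 = 53.4·(cos(60.0°) + j·sin(60.0°)) = 26.7 + j46.25 V
  V4 = 24·(cos(-60.0°) + j·sin(-60.0°)) = 12 - j20.78 V
Step 2 — Sum components: V_total = -132.5 + j33.05 V.
Step 3 — Convert to polar: |V_total| = 136.6 V, ∠V_total = 166.0°.

V_total = 136.6∠166.0° V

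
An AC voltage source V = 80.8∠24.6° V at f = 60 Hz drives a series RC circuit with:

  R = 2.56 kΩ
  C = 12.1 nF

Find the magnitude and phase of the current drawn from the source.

Step 1 — Angular frequency: ω = 2π·f = 2π·60 = 377 rad/s.
Step 2 — Component impedances:
  R: Z = R = 2560 Ω
  C: Z = 1/(jωC) = -j/(ω·C) = 0 - j2.192e+05 Ω
Step 3 — Series combination: Z_total = R + C = 2560 - j2.192e+05 Ω = 2.192e+05∠-89.3° Ω.
Step 4 — Source phasor: V = 80.8∠24.6° V = 73.47 + j33.64 V.
Step 5 — Ohm's law: I = V / Z_total = (73.47 + j33.64) / (2560 - j2.192e+05) = -0.0001495 + j0.0003369 A.
Step 6 — Convert to polar: |I| = 0.0003686 A, ∠I = 113.9°.

I = 0.0003686∠113.9° A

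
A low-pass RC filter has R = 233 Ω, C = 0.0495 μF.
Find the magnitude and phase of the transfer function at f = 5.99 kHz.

Step 1 — Angular frequency: ω = 2π·5990 = 3.764e+04 rad/s.
Step 2 — Transfer function: H(jω) = 1/(1 + jωRC).
Step 3 — Denominator: 1 + jωRC = 1 + j·3.764e+04·233·4.95e-08 = 1 + j0.4341.
Step 4 — H = 0.8415 - j0.3653.
Step 5 — Magnitude: |H| = 0.9173 (-0.7 dB); phase: φ = -23.5°.

|H| = 0.9173 (-0.7 dB), φ = -23.5°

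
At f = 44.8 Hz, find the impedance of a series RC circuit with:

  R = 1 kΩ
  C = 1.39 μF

Step 1 — Angular frequency: ω = 2π·f = 2π·44.8 = 281.5 rad/s.
Step 2 — Component impedances:
  R: Z = R = 1000 Ω
  C: Z = 1/(jωC) = -j/(ω·C) = 0 - j2556 Ω
Step 3 — Series combination: Z_total = R + C = 1000 - j2556 Ω = 2744∠-68.6° Ω.

Z = 1000 - j2556 Ω = 2744∠-68.6° Ω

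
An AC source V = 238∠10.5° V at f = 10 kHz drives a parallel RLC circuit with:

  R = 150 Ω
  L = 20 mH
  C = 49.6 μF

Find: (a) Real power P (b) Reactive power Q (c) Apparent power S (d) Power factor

Step 1 — Angular frequency: ω = 2π·f = 2π·1e+04 = 6.283e+04 rad/s.
Step 2 — Component impedances:
  R: Z = R = 150 Ω
  L: Z = jωL = j·6.283e+04·0.02 = 0 + j1257 Ω
  C: Z = 1/(jωC) = -j/(ω·C) = 0 - j0.3209 Ω
Step 3 — Parallel combination: 1/Z_total = 1/R + 1/L + 1/C; Z_total = 0.0006868 - j0.321 Ω = 0.321∠-89.9° Ω.
Step 4 — Source phasor: V = 238∠10.5° V = 234 + j43.37 V.
Step 5 — Current: I = V / Z = -133.6 + j729.4 A = 741.5∠100.4° A.
Step 6 — Complex power: S = V·I* = 377.6 - j1.765e+05 VA.
Step 7 — Real power: P = Re(S) = 377.6 W.
Step 8 — Reactive power: Q = Im(S) = -1.765e+05 VAR.
Step 9 — Apparent power: |S| = 1.765e+05 VA.
Step 10 — Power factor: PF = P/|S| = 0.00214 (leading).

(a) P = 377.6 W  (b) Q = -1.765e+05 VAR  (c) S = 1.765e+05 VA  (d) PF = 0.00214 (leading)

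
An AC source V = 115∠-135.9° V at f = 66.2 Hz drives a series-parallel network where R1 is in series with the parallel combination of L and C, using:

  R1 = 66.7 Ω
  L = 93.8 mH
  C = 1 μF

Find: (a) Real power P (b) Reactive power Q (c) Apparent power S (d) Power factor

Step 1 — Angular frequency: ω = 2π·f = 2π·66.2 = 415.9 rad/s.
Step 2 — Component impedances:
  R1: Z = R = 66.7 Ω
  L: Z = jωL = j·415.9·0.0938 = 0 + j39.02 Ω
  C: Z = 1/(jωC) = -j/(ω·C) = 0 - j2404 Ω
Step 3 — Parallel branch: L || C = 1/(1/L + 1/C) = 0 + j39.66 Ω.
Step 4 — Series with R1: Z_total = R1 + (L || C) = 66.7 + j39.66 Ω = 77.6∠30.7° Ω.
Step 5 — Source phasor: V = 115∠-135.9° V = -82.58 - j80.03 V.
Step 6 — Current: I = V / Z = -1.442 - j0.3425 A = 1.482∠-166.6° A.
Step 7 — Complex power: S = V·I* = 146.5 + j87.1 VA.
Step 8 — Real power: P = Re(S) = 146.5 W.
Step 9 — Reactive power: Q = Im(S) = 87.1 VAR.
Step 10 — Apparent power: |S| = 170.4 VA.
Step 11 — Power factor: PF = P/|S| = 0.8595 (lagging).

(a) P = 146.5 W  (b) Q = 87.1 VAR  (c) S = 170.4 VA  (d) PF = 0.8595 (lagging)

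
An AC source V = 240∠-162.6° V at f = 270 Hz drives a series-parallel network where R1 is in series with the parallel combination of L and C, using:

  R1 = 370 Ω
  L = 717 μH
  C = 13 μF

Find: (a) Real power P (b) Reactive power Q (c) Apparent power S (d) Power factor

Step 1 — Angular frequency: ω = 2π·f = 2π·270 = 1696 rad/s.
Step 2 — Component impedances:
  R1: Z = R = 370 Ω
  L: Z = jωL = j·1696·0.000717 = 0 + j1.216 Ω
  C: Z = 1/(jωC) = -j/(ω·C) = 0 - j45.34 Ω
Step 3 — Parallel branch: L || C = 1/(1/L + 1/C) = 0 + j1.25 Ω.
Step 4 — Series with R1: Z_total = R1 + (L || C) = 370 + j1.25 Ω = 370∠0.2° Ω.
Step 5 — Source phasor: V = 240∠-162.6° V = -229 - j71.77 V.
Step 6 — Current: I = V / Z = -0.6196 - j0.1919 A = 0.6486∠-162.8° A.
Step 7 — Complex power: S = V·I* = 155.7 + j0.5259 VA.
Step 8 — Real power: P = Re(S) = 155.7 W.
Step 9 — Reactive power: Q = Im(S) = 0.5259 VAR.
Step 10 — Apparent power: |S| = 155.7 VA.
Step 11 — Power factor: PF = P/|S| = 1 (lagging).

(a) P = 155.7 W  (b) Q = 0.5259 VAR  (c) S = 155.7 VA  (d) PF = 1 (lagging)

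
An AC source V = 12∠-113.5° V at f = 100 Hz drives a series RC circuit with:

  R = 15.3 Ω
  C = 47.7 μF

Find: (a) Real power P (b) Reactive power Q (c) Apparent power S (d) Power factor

Step 1 — Angular frequency: ω = 2π·f = 2π·100 = 628.3 rad/s.
Step 2 — Component impedances:
  R: Z = R = 15.3 Ω
  C: Z = 1/(jωC) = -j/(ω·C) = 0 - j33.37 Ω
Step 3 — Series combination: Z_total = R + C = 15.3 - j33.37 Ω = 36.71∠-65.4° Ω.
Step 4 — Source phasor: V = 12∠-113.5° V = -4.785 - j11 V.
Step 5 — Current: I = V / Z = 0.2182 - j0.2435 A = 0.3269∠-48.1° A.
Step 6 — Complex power: S = V·I* = 1.635 - j3.566 VA.
Step 7 — Real power: P = Re(S) = 1.635 W.
Step 8 — Reactive power: Q = Im(S) = -3.566 VAR.
Step 9 — Apparent power: |S| = 3.923 VA.
Step 10 — Power factor: PF = P/|S| = 0.4168 (leading).

(a) P = 1.635 W  (b) Q = -3.566 VAR  (c) S = 3.923 VA  (d) PF = 0.4168 (leading)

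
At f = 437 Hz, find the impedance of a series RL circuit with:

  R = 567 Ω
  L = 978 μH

Step 1 — Angular frequency: ω = 2π·f = 2π·437 = 2746 rad/s.
Step 2 — Component impedances:
  R: Z = R = 567 Ω
  L: Z = jωL = j·2746·0.000978 = 0 + j2.685 Ω
Step 3 — Series combination: Z_total = R + L = 567 + j2.685 Ω = 567∠0.3° Ω.

Z = 567 + j2.685 Ω = 567∠0.3° Ω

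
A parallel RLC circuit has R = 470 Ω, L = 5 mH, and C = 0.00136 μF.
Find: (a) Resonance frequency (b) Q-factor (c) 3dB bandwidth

Step 1 — Resonance: ω₀ = 1/√(LC) = 1/√(0.005·1.36e-09) = 3.835e+05 rad/s.
Step 2 — f₀ = ω₀/(2π) = 6.103e+04 Hz.
Step 3 — Parallel Q: Q = R/(ω₀L) = 470/(3.835e+05·0.005) = 0.2451.
Step 4 — Bandwidth: Δω = ω₀/Q = 1.564e+06 rad/s; BW = Δω/(2π) = 2.49e+05 Hz.

(a) f₀ = 6.103e+04 Hz  (b) Q = 0.2451  (c) BW = 2.49e+05 Hz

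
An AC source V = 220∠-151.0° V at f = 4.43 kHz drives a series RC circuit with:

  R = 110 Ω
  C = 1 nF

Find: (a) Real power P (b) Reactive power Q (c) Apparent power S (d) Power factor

Step 1 — Angular frequency: ω = 2π·f = 2π·4430 = 2.783e+04 rad/s.
Step 2 — Component impedances:
  R: Z = R = 110 Ω
  C: Z = 1/(jωC) = -j/(ω·C) = 0 - j3.593e+04 Ω
Step 3 — Series combination: Z_total = R + C = 110 - j3.593e+04 Ω = 3.593e+04∠-89.8° Ω.
Step 4 — Source phasor: V = 220∠-151.0° V = -192.4 - j106.7 V.
Step 5 — Current: I = V / Z = 0.002952 - j0.005365 A = 0.006124∠-61.2° A.
Step 6 — Complex power: S = V·I* = 0.004125 - j1.347 VA.
Step 7 — Real power: P = Re(S) = 0.004125 W.
Step 8 — Reactive power: Q = Im(S) = -1.347 VAR.
Step 9 — Apparent power: |S| = 1.347 VA.
Step 10 — Power factor: PF = P/|S| = 0.003062 (leading).

(a) P = 0.004125 W  (b) Q = -1.347 VAR  (c) S = 1.347 VA  (d) PF = 0.003062 (leading)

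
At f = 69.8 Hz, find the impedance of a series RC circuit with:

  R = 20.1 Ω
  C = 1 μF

Step 1 — Angular frequency: ω = 2π·f = 2π·69.8 = 438.6 rad/s.
Step 2 — Component impedances:
  R: Z = R = 20.1 Ω
  C: Z = 1/(jωC) = -j/(ω·C) = 0 - j2280 Ω
Step 3 — Series combination: Z_total = R + C = 20.1 - j2280 Ω = 2280∠-89.5° Ω.

Z = 20.1 - j2280 Ω = 2280∠-89.5° Ω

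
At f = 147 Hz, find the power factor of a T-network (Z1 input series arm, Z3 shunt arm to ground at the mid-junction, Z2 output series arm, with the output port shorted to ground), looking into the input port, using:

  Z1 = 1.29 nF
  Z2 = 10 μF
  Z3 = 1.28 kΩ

Step 1 — Angular frequency: ω = 2π·f = 2π·147 = 923.6 rad/s.
Step 2 — Component impedances:
  Z1: Z = 1/(jωC) = -j/(ω·C) = 0 - j8.393e+05 Ω
  Z2: Z = 1/(jωC) = -j/(ω·C) = 0 - j108.3 Ω
  Z3: Z = R = 1280 Ω
Step 3 — With the output port shorted to ground, the output series arm Z2 runs from the junction to ground; the shunt arm Z3 also runs from the junction to ground. They appear in parallel: Z3 || Z2 = 9.093 - j107.5 Ω.
Step 4 — Series with input arm Z1: Z_in = Z1 + (Z3 || Z2) = 9.093 - j8.394e+05 Ω = 8.394e+05∠-90.0° Ω.
Step 5 — Power factor: PF = cos(φ) = Re(Z)/|Z| = 9.093/8.394e+05 = 1.083e-05.
Step 6 — Type: Im(Z) = -8.394e+05 ⇒ leading (phase φ = -90.0°).

PF = 1.083e-05 (leading, φ = -90.0°)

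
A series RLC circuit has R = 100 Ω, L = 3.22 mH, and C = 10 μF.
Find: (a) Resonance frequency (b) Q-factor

Step 1 — Resonance condition Im(Z)=0 gives ω₀ = 1/√(LC).
Step 2 — ω₀ = 1/√(0.00322·1e-05) = 5573 rad/s.
Step 3 — f₀ = ω₀/(2π) = 886.9 Hz.
Step 4 — Series Q: Q = ω₀L/R = 5573·0.00322/100 = 0.1794.

(a) f₀ = 886.9 Hz  (b) Q = 0.1794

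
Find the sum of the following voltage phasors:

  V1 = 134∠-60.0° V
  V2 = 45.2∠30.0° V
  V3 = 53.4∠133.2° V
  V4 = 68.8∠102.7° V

Step 1 — Convert each phasor to rectangular form:
  V1 = 134·(cos(-60.0°) + j·sin(-60.0°)) = 67 - j116 V
  V2 = 45.2·(cos(30.0°) + j·sin(30.0°)) = 39.14 + j22.6 V
  V3 = 53.4·(cos(133.2°) + j·sin(133.2°)) = -36.55 + j38.93 V
  V4 = 68.8·(cos(102.7°) + j·sin(102.7°)) = -15.13 + j67.12 V
Step 2 — Sum components: V_total = 54.46 + j12.6 V.
Step 3 — Convert to polar: |V_total| = 55.9 V, ∠V_total = 13.0°.

V_total = 55.9∠13.0° V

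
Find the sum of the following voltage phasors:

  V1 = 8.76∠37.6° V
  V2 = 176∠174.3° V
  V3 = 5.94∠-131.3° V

Step 1 — Convert each phasor to rectangular form:
  V1 = 8.76·(cos(37.6°) + j·sin(37.6°)) = 6.94 + j5.345 V
  V2 = 176·(cos(174.3°) + j·sin(174.3°)) = -175.1 + j17.48 V
  V3 = 5.94·(cos(-131.3°) + j·sin(-131.3°)) = -3.92 - j4.463 V
Step 2 — Sum components: V_total = -172.1 + j18.36 V.
Step 3 — Convert to polar: |V_total| = 173.1 V, ∠V_total = 173.9°.

V_total = 173.1∠173.9° V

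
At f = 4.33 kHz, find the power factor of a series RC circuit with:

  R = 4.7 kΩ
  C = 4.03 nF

Step 1 — Angular frequency: ω = 2π·f = 2π·4330 = 2.721e+04 rad/s.
Step 2 — Component impedances:
  R: Z = R = 4700 Ω
  C: Z = 1/(jωC) = -j/(ω·C) = 0 - j9121 Ω
Step 3 — Series combination: Z_total = R + C = 4700 - j9121 Ω = 1.026e+04∠-62.7° Ω.
Step 4 — Power factor: PF = cos(φ) = Re(Z)/|Z| = 4700/1.026e+04 = 0.4581.
Step 5 — Type: Im(Z) = -9121 ⇒ leading (phase φ = -62.7°).

PF = 0.4581 (leading, φ = -62.7°)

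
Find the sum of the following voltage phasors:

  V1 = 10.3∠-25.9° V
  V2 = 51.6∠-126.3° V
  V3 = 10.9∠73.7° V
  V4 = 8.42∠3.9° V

Step 1 — Convert each phasor to rectangular form:
  V1 = 10.3·(cos(-25.9°) + j·sin(-25.9°)) = 9.265 - j4.499 V
  V2 = 51.6·(cos(-126.3°) + j·sin(-126.3°)) = -30.55 - j41.59 V
  V3 = 10.9·(cos(73.7°) + j·sin(73.7°)) = 3.059 + j10.46 V
  V4 = 8.42·(cos(3.9°) + j·sin(3.9°)) = 8.401 + j0.5727 V
Step 2 — Sum components: V_total = -9.823 - j35.05 V.
Step 3 — Convert to polar: |V_total| = 36.4 V, ∠V_total = -105.7°.

V_total = 36.4∠-105.7° V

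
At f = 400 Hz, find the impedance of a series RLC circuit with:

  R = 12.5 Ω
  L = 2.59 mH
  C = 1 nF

Step 1 — Angular frequency: ω = 2π·f = 2π·400 = 2513 rad/s.
Step 2 — Component impedances:
  R: Z = R = 12.5 Ω
  L: Z = jωL = j·2513·0.00259 = 0 + j6.509 Ω
  C: Z = 1/(jωC) = -j/(ω·C) = 0 - j3.979e+05 Ω
Step 3 — Series combination: Z_total = R + L + C = 12.5 - j3.979e+05 Ω = 3.979e+05∠-90.0° Ω.

Z = 12.5 - j3.979e+05 Ω = 3.979e+05∠-90.0° Ω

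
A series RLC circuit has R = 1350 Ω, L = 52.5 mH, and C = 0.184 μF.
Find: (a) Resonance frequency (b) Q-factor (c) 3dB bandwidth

Step 1 — Resonance: ω₀ = 1/√(LC) = 1/√(0.0525·1.84e-07) = 1.017e+04 rad/s.
Step 2 — f₀ = ω₀/(2π) = 1619 Hz.
Step 3 — Series Q: Q = ω₀L/R = 1.017e+04·0.0525/1350 = 0.3957.
Step 4 — Bandwidth: Δω = ω₀/Q = 2.571e+04 rad/s; BW = Δω/(2π) = 4093 Hz.

(a) f₀ = 1619 Hz  (b) Q = 0.3957  (c) BW = 4093 Hz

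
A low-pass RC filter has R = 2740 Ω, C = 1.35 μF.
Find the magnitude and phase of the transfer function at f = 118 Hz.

Step 1 — Angular frequency: ω = 2π·118 = 741.4 rad/s.
Step 2 — Transfer function: H(jω) = 1/(1 + jωRC).
Step 3 — Denominator: 1 + jωRC = 1 + j·741.4·2740·1.35e-06 = 1 + j2.742.
Step 4 — H = 0.1174 - j0.3218.
Step 5 — Magnitude: |H| = 0.3426 (-9.3 dB); phase: φ = -70.0°.

|H| = 0.3426 (-9.3 dB), φ = -70.0°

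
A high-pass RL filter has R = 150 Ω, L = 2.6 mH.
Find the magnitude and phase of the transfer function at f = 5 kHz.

Step 1 — Angular frequency: ω = 2π·5000 = 3.142e+04 rad/s.
Step 2 — Transfer function: H(jω) = jωL/(R + jωL).
Step 3 — Numerator jωL = j·81.68; denominator R + jωL = 150 + j81.68.
Step 4 — H = 0.2287 + j0.42.
Step 5 — Magnitude: |H| = 0.4782 (-6.4 dB); phase: φ = 61.4°.

|H| = 0.4782 (-6.4 dB), φ = 61.4°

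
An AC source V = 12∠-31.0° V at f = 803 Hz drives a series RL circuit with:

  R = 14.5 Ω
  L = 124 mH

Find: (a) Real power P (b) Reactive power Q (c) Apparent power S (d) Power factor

Step 1 — Angular frequency: ω = 2π·f = 2π·803 = 5045 rad/s.
Step 2 — Component impedances:
  R: Z = R = 14.5 Ω
  L: Z = jωL = j·5045·0.124 = 0 + j625.6 Ω
Step 3 — Series combination: Z_total = R + L = 14.5 + j625.6 Ω = 625.8∠88.7° Ω.
Step 4 — Source phasor: V = 12∠-31.0° V = 10.29 - j6.18 V.
Step 5 — Current: I = V / Z = -0.009493 - j0.01666 A = 0.01918∠-119.7° A.
Step 6 — Complex power: S = V·I* = 0.005332 + j0.23 VA.
Step 7 — Real power: P = Re(S) = 0.005332 W.
Step 8 — Reactive power: Q = Im(S) = 0.23 VAR.
Step 9 — Apparent power: |S| = 0.2301 VA.
Step 10 — Power factor: PF = P/|S| = 0.02317 (lagging).

(a) P = 0.005332 W  (b) Q = 0.23 VAR  (c) S = 0.2301 VA  (d) PF = 0.02317 (lagging)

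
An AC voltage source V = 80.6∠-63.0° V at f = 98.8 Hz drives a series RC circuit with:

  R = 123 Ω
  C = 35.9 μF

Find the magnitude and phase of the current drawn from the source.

Step 1 — Angular frequency: ω = 2π·f = 2π·98.8 = 620.8 rad/s.
Step 2 — Component impedances:
  R: Z = R = 123 Ω
  C: Z = 1/(jωC) = -j/(ω·C) = 0 - j44.87 Ω
Step 3 — Series combination: Z_total = R + C = 123 - j44.87 Ω = 130.9∠-20.0° Ω.
Step 4 — Source phasor: V = 80.6∠-63.0° V = 36.59 - j71.82 V.
Step 5 — Ohm's law: I = V / Z_total = (36.59 - j71.82) / (123 - j44.87) = 0.4505 - j0.4195 A.
Step 6 — Convert to polar: |I| = 0.6156 A, ∠I = -43.0°.

I = 0.6156∠-43.0° A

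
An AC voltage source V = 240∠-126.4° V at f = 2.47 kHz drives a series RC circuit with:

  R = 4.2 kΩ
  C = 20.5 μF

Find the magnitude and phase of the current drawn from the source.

Step 1 — Angular frequency: ω = 2π·f = 2π·2470 = 1.552e+04 rad/s.
Step 2 — Component impedances:
  R: Z = R = 4200 Ω
  C: Z = 1/(jωC) = -j/(ω·C) = 0 - j3.143 Ω
Step 3 — Series combination: Z_total = R + C = 4200 - j3.143 Ω = 4200∠-0.0° Ω.
Step 4 — Source phasor: V = 240∠-126.4° V = -142.4 - j193.2 V.
Step 5 — Ohm's law: I = V / Z_total = (-142.4 - j193.2) / (4200 - j3.143) = -0.03388 - j0.04602 A.
Step 6 — Convert to polar: |I| = 0.05714 A, ∠I = -126.4°.

I = 0.05714∠-126.4° A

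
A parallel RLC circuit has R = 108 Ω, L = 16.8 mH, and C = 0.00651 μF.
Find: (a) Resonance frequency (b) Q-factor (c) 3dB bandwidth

Step 1 — Resonance: ω₀ = 1/√(LC) = 1/√(0.0168·6.51e-09) = 9.562e+04 rad/s.
Step 2 — f₀ = ω₀/(2π) = 1.522e+04 Hz.
Step 3 — Parallel Q: Q = R/(ω₀L) = 108/(9.562e+04·0.0168) = 0.06723.
Step 4 — Bandwidth: Δω = ω₀/Q = 1.422e+06 rad/s; BW = Δω/(2π) = 2.264e+05 Hz.

(a) f₀ = 1.522e+04 Hz  (b) Q = 0.06723  (c) BW = 2.264e+05 Hz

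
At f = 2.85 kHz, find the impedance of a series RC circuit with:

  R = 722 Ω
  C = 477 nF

Step 1 — Angular frequency: ω = 2π·f = 2π·2850 = 1.791e+04 rad/s.
Step 2 — Component impedances:
  R: Z = R = 722 Ω
  C: Z = 1/(jωC) = -j/(ω·C) = 0 - j117.1 Ω
Step 3 — Series combination: Z_total = R + C = 722 - j117.1 Ω = 731.4∠-9.2° Ω.

Z = 722 - j117.1 Ω = 731.4∠-9.2° Ω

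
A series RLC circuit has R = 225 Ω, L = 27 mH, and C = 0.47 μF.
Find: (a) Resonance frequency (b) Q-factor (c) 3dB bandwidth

Step 1 — Resonance: ω₀ = 1/√(LC) = 1/√(0.027·4.7e-07) = 8877 rad/s.
Step 2 — f₀ = ω₀/(2π) = 1413 Hz.
Step 3 — Series Q: Q = ω₀L/R = 8877·0.027/225 = 1.065.
Step 4 — Bandwidth: Δω = ω₀/Q = 8333 rad/s; BW = Δω/(2π) = 1326 Hz.

(a) f₀ = 1413 Hz  (b) Q = 1.065  (c) BW = 1326 Hz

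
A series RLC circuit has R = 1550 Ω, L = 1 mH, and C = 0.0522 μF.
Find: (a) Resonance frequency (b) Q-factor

Step 1 — Resonance condition Im(Z)=0 gives ω₀ = 1/√(LC).
Step 2 — ω₀ = 1/√(0.001·5.22e-08) = 1.384e+05 rad/s.
Step 3 — f₀ = ω₀/(2π) = 2.203e+04 Hz.
Step 4 — Series Q: Q = ω₀L/R = 1.384e+05·0.001/1550 = 0.0893.

(a) f₀ = 2.203e+04 Hz  (b) Q = 0.0893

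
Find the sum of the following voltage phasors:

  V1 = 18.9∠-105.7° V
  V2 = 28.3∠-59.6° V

Step 1 — Convert each phasor to rectangular form:
  V1 = 18.9·(cos(-105.7°) + j·sin(-105.7°)) = -5.114 - j18.19 V
  V2 = 28.3·(cos(-59.6°) + j·sin(-59.6°)) = 14.32 - j24.41 V
Step 2 — Sum components: V_total = 9.206 - j42.6 V.
Step 3 — Convert to polar: |V_total| = 43.59 V, ∠V_total = -77.8°.

V_total = 43.59∠-77.8° V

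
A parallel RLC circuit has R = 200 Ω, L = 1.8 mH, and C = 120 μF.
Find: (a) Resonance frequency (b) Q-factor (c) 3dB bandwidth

Step 1 — Resonance: ω₀ = 1/√(LC) = 1/√(0.0018·0.00012) = 2152 rad/s.
Step 2 — f₀ = ω₀/(2π) = 342.4 Hz.
Step 3 — Parallel Q: Q = R/(ω₀L) = 200/(2152·0.0018) = 51.64.
Step 4 — Bandwidth: Δω = ω₀/Q = 41.67 rad/s; BW = Δω/(2π) = 6.631 Hz.

(a) f₀ = 342.4 Hz  (b) Q = 51.64  (c) BW = 6.631 Hz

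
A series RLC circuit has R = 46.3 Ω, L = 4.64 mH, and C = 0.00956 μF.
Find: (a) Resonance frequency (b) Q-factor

Step 1 — Resonance condition Im(Z)=0 gives ω₀ = 1/√(LC).
Step 2 — ω₀ = 1/√(0.00464·9.56e-09) = 1.501e+05 rad/s.
Step 3 — f₀ = ω₀/(2π) = 2.39e+04 Hz.
Step 4 — Series Q: Q = ω₀L/R = 1.501e+05·0.00464/46.3 = 15.05.

(a) f₀ = 2.39e+04 Hz  (b) Q = 15.05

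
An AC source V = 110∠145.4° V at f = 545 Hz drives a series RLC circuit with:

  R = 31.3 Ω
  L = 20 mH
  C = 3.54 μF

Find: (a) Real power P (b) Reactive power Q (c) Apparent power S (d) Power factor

Step 1 — Angular frequency: ω = 2π·f = 2π·545 = 3424 rad/s.
Step 2 — Component impedances:
  R: Z = R = 31.3 Ω
  L: Z = jωL = j·3424·0.02 = 0 + j68.49 Ω
  C: Z = 1/(jωC) = -j/(ω·C) = 0 - j82.49 Ω
Step 3 — Series combination: Z_total = R + L + C = 31.3 - j14.01 Ω = 34.29∠-24.1° Ω.
Step 4 — Source phasor: V = 110∠145.4° V = -90.55 + j62.46 V.
Step 5 — Current: I = V / Z = -3.154 + j0.5841 A = 3.208∠169.5° A.
Step 6 — Complex power: S = V·I* = 322.1 - j144.1 VA.
Step 7 — Real power: P = Re(S) = 322.1 W.
Step 8 — Reactive power: Q = Im(S) = -144.1 VAR.
Step 9 — Apparent power: |S| = 352.9 VA.
Step 10 — Power factor: PF = P/|S| = 0.9128 (leading).

(a) P = 322.1 W  (b) Q = -144.1 VAR  (c) S = 352.9 VA  (d) PF = 0.9128 (leading)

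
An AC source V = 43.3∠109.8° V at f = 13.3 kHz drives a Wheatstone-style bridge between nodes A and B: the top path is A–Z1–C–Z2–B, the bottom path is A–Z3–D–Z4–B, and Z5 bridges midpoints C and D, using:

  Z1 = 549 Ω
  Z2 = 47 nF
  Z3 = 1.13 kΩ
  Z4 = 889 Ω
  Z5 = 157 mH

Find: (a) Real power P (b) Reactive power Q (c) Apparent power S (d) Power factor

Step 1 — Angular frequency: ω = 2π·f = 2π·1.33e+04 = 8.357e+04 rad/s.
Step 2 — Component impedances:
  Z1: Z = R = 549 Ω
  Z2: Z = 1/(jωC) = -j/(ω·C) = 0 - j254.6 Ω
  Z3: Z = R = 1130 Ω
  Z4: Z = R = 889 Ω
  Z5: Z = jωL = j·8.357e+04·0.157 = 0 + j1.312e+04 Ω
Step 3 — Bridge requires nodal analysis (the Z5 bridge couples midpoints C and D, so the two paths cannot be reduced to a simple series/parallel combination). Setting node B to ground and injecting 1 A at node A, the 3-node admittance system at A, C, D solves to V_A = Z_AB = 443.5 - j154.9 Ω = 469.8∠-19.3° Ω.
Step 4 — Source phasor: V = 43.3∠109.8° V = -14.67 + j40.74 V.
Step 5 — Current: I = V / Z = -0.05807 + j0.07158 A = 0.09217∠129.1° A.
Step 6 — Complex power: S = V·I* = 3.768 - j1.316 VA.
Step 7 — Real power: P = Re(S) = 3.768 W.
Step 8 — Reactive power: Q = Im(S) = -1.316 VAR.
Step 9 — Apparent power: |S| = 3.991 VA.
Step 10 — Power factor: PF = P/|S| = 0.9441 (leading).

(a) P = 3.768 W  (b) Q = -1.316 VAR  (c) S = 3.991 VA  (d) PF = 0.9441 (leading)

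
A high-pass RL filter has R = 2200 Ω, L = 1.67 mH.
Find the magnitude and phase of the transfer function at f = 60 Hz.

Step 1 — Angular frequency: ω = 2π·60 = 377 rad/s.
Step 2 — Transfer function: H(jω) = jωL/(R + jωL).
Step 3 — Numerator jωL = j·0.6296; denominator R + jωL = 2200 + j0.6296.
Step 4 — H = 8.189e-08 + j0.0002862.
Step 5 — Magnitude: |H| = 0.0002862 (-70.9 dB); phase: φ = 90.0°.

|H| = 0.0002862 (-70.9 dB), φ = 90.0°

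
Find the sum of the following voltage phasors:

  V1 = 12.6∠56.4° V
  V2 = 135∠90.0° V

Step 1 — Convert each phasor to rectangular form:
  V1 = 12.6·(cos(56.4°) + j·sin(56.4°)) = 6.973 + j10.49 V
  V2 = 135·(cos(90.0°) + j·sin(90.0°)) = 0 + j135 V
Step 2 — Sum components: V_total = 6.973 + j145.5 V.
Step 3 — Convert to polar: |V_total| = 145.7 V, ∠V_total = 87.3°.

V_total = 145.7∠87.3° V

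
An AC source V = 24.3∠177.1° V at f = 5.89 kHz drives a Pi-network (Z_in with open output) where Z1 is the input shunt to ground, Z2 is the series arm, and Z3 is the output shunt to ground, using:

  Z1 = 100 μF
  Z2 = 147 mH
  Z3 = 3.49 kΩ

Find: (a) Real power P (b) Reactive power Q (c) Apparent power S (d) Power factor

Step 1 — Angular frequency: ω = 2π·f = 2π·5890 = 3.701e+04 rad/s.
Step 2 — Component impedances:
  Z1: Z = 1/(jωC) = -j/(ω·C) = 0 - j0.2702 Ω
  Z2: Z = jωL = j·3.701e+04·0.147 = 0 + j5440 Ω
  Z3: Z = R = 3490 Ω
Step 3 — With open output, the series arm Z2 and the output shunt Z3 appear in series to ground: Z2 + Z3 = 3490 + j5440 Ω.
Step 4 — Parallel with input shunt Z1: Z_in = Z1 || (Z2 + Z3) = 6.1e-06 - j0.2702 Ω = 0.2702∠-90.0° Ω.
Step 5 — Source phasor: V = 24.3∠177.1° V = -24.27 + j1.229 V.
Step 6 — Current: I = V / Z = -4.552 - j89.81 A = 89.93∠-92.9° A.
Step 7 — Complex power: S = V·I* = 0.04933 - j2185 VA.
Step 8 — Real power: P = Re(S) = 0.04933 W.
Step 9 — Reactive power: Q = Im(S) = -2185 VAR.
Step 10 — Apparent power: |S| = 2185 VA.
Step 11 — Power factor: PF = P/|S| = 2.257e-05 (leading).

(a) P = 0.04933 W  (b) Q = -2185 VAR  (c) S = 2185 VA  (d) PF = 2.257e-05 (leading)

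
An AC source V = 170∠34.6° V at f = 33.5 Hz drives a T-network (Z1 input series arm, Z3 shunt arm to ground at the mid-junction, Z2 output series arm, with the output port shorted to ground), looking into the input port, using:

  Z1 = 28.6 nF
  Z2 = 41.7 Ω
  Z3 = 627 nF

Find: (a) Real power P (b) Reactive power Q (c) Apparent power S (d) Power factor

Step 1 — Angular frequency: ω = 2π·f = 2π·33.5 = 210.5 rad/s.
Step 2 — Component impedances:
  Z1: Z = 1/(jωC) = -j/(ω·C) = 0 - j1.661e+05 Ω
  Z2: Z = R = 41.7 Ω
  Z3: Z = 1/(jωC) = -j/(ω·C) = 0 - j7577 Ω
Step 3 — With the output port shorted to ground, the output series arm Z2 runs from the junction to ground; the shunt arm Z3 also runs from the junction to ground. They appear in parallel: Z3 || Z2 = 41.7 - j0.2295 Ω.
Step 4 — Series with input arm Z1: Z_in = Z1 + (Z3 || Z2) = 41.7 - j1.661e+05 Ω = 1.661e+05∠-90.0° Ω.
Step 5 — Source phasor: V = 170∠34.6° V = 139.9 + j96.53 V.
Step 6 — Current: I = V / Z = -0.0005809 + j0.0008425 A = 0.001023∠124.6° A.
Step 7 — Complex power: S = V·I* = 4.367e-05 - j0.174 VA.
Step 8 — Real power: P = Re(S) = 4.367e-05 W.
Step 9 — Reactive power: Q = Im(S) = -0.174 VAR.
Step 10 — Apparent power: |S| = 0.174 VA.
Step 11 — Power factor: PF = P/|S| = 0.000251 (leading).

(a) P = 4.367e-05 W  (b) Q = -0.174 VAR  (c) S = 0.174 VA  (d) PF = 0.000251 (leading)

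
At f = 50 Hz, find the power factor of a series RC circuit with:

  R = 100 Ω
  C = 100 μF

Step 1 — Angular frequency: ω = 2π·f = 2π·50 = 314.2 rad/s.
Step 2 — Component impedances:
  R: Z = R = 100 Ω
  C: Z = 1/(jωC) = -j/(ω·C) = 0 - j31.83 Ω
Step 3 — Series combination: Z_total = R + C = 100 - j31.83 Ω = 104.9∠-17.7° Ω.
Step 4 — Power factor: PF = cos(φ) = Re(Z)/|Z| = 100/104.94 = 0.9529.
Step 5 — Type: Im(Z) = -31.83 ⇒ leading (phase φ = -17.7°).

PF = 0.9529 (leading, φ = -17.7°)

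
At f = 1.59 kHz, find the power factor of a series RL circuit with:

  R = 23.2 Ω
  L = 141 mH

Step 1 — Angular frequency: ω = 2π·f = 2π·1590 = 9990 rad/s.
Step 2 — Component impedances:
  R: Z = R = 23.2 Ω
  L: Z = jωL = j·9990·0.141 = 0 + j1409 Ω
Step 3 — Series combination: Z_total = R + L = 23.2 + j1409 Ω = 1409∠89.1° Ω.
Step 4 — Power factor: PF = cos(φ) = Re(Z)/|Z| = 23.2/1409 = 0.01647.
Step 5 — Type: Im(Z) = 1409 ⇒ lagging (phase φ = 89.1°).

PF = 0.01647 (lagging, φ = 89.1°)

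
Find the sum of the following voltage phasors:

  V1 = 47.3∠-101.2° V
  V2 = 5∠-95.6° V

Step 1 — Convert each phasor to rectangular form:
  V1 = 47.3·(cos(-101.2°) + j·sin(-101.2°)) = -9.187 - j46.4 V
  V2 = 5·(cos(-95.6°) + j·sin(-95.6°)) = -0.4879 - j4.976 V
Step 2 — Sum components: V_total = -9.675 - j51.38 V.
Step 3 — Convert to polar: |V_total| = 52.28 V, ∠V_total = -100.7°.

V_total = 52.28∠-100.7° V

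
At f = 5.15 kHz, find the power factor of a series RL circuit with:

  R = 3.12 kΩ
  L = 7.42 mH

Step 1 — Angular frequency: ω = 2π·f = 2π·5150 = 3.236e+04 rad/s.
Step 2 — Component impedances:
  R: Z = R = 3120 Ω
  L: Z = jωL = j·3.236e+04·0.00742 = 0 + j240.1 Ω
Step 3 — Series combination: Z_total = R + L = 3120 + j240.1 Ω = 3129∠4.4° Ω.
Step 4 — Power factor: PF = cos(φ) = Re(Z)/|Z| = 3120/3129 = 0.9971.
Step 5 — Type: Im(Z) = 240.1 ⇒ lagging (phase φ = 4.4°).

PF = 0.9971 (lagging, φ = 4.4°)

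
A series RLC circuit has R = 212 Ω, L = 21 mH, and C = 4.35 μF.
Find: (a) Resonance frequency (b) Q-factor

Step 1 — Resonance condition Im(Z)=0 gives ω₀ = 1/√(LC).
Step 2 — ω₀ = 1/√(0.021·4.35e-06) = 3309 rad/s.
Step 3 — f₀ = ω₀/(2π) = 526.6 Hz.
Step 4 — Series Q: Q = ω₀L/R = 3309·0.021/212 = 0.3277.

(a) f₀ = 526.6 Hz  (b) Q = 0.3277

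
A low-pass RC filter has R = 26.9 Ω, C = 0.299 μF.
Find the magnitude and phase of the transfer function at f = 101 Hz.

Step 1 — Angular frequency: ω = 2π·101 = 634.6 rad/s.
Step 2 — Transfer function: H(jω) = 1/(1 + jωRC).
Step 3 — Denominator: 1 + jωRC = 1 + j·634.6·26.9·2.99e-07 = 1 + j0.005104.
Step 4 — H = 1 - j0.005104.
Step 5 — Magnitude: |H| = 1 (-0.0 dB); phase: φ = -0.3°.

|H| = 1 (-0.0 dB), φ = -0.3°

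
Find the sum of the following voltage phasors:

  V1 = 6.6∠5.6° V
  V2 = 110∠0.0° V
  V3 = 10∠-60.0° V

Step 1 — Convert each phasor to rectangular form:
  V1 = 6.6·(cos(5.6°) + j·sin(5.6°)) = 6.569 + j0.644 V
  V2 = 110·(cos(0.0°) + j·sin(0.0°)) = 110 V
  V3 = 10·(cos(-60.0°) + j·sin(-60.0°)) = 5 - j8.66 V
Step 2 — Sum components: V_total = 121.6 - j8.016 V.
Step 3 — Convert to polar: |V_total| = 121.8 V, ∠V_total = -3.8°.

V_total = 121.8∠-3.8° V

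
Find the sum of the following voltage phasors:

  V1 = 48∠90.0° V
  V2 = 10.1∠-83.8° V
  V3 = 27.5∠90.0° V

Step 1 — Convert each phasor to rectangular form:
  V1 = 48·(cos(90.0°) + j·sin(90.0°)) = 0 + j48 V
  V2 = 10.1·(cos(-83.8°) + j·sin(-83.8°)) = 1.091 - j10.04 V
  V3 = 27.5·(cos(90.0°) + j·sin(90.0°)) = 0 + j27.5 V
Step 2 — Sum components: V_total = 1.091 + j65.46 V.
Step 3 — Convert to polar: |V_total| = 65.47 V, ∠V_total = 89.0°.

V_total = 65.47∠89.0° V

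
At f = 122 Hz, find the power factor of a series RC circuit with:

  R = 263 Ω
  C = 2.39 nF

Step 1 — Angular frequency: ω = 2π·f = 2π·122 = 766.5 rad/s.
Step 2 — Component impedances:
  R: Z = R = 263 Ω
  C: Z = 1/(jωC) = -j/(ω·C) = 0 - j5.458e+05 Ω
Step 3 — Series combination: Z_total = R + C = 263 - j5.458e+05 Ω = 5.458e+05∠-90.0° Ω.
Step 4 — Power factor: PF = cos(φ) = Re(Z)/|Z| = 263/5.4584e+05 = 0.0004818.
Step 5 — Type: Im(Z) = -5.458e+05 ⇒ leading (phase φ = -90.0°).

PF = 0.0004818 (leading, φ = -90.0°)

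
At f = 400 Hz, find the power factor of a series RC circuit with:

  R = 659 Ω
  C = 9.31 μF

Step 1 — Angular frequency: ω = 2π·f = 2π·400 = 2513 rad/s.
Step 2 — Component impedances:
  R: Z = R = 659 Ω
  C: Z = 1/(jωC) = -j/(ω·C) = 0 - j42.74 Ω
Step 3 — Series combination: Z_total = R + C = 659 - j42.74 Ω = 660.4∠-3.7° Ω.
Step 4 — Power factor: PF = cos(φ) = Re(Z)/|Z| = 659/660.4 = 0.9979.
Step 5 — Type: Im(Z) = -42.74 ⇒ leading (phase φ = -3.7°).

PF = 0.9979 (leading, φ = -3.7°)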